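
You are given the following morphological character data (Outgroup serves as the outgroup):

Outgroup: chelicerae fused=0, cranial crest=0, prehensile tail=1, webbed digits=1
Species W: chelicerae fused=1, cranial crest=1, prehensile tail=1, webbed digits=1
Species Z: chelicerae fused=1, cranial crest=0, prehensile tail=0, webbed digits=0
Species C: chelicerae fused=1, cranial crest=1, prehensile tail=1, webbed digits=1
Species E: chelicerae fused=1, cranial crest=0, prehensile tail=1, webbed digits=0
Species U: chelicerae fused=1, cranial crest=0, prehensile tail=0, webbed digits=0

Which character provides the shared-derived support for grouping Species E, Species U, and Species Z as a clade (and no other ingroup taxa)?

webbed digits

Character polarity is set by the outgroup: the derived state is whichever differs from the outgroup's state, so for prehensile tail, webbed digits the derived state is '0', and for the remaining characters it is '1'.
chelicerae fused (derived state '1') is shared by all ingroup taxa — unites the whole ingroup.
cranial crest (derived state '1') is shared by Species C and Species W — a synapomorphy uniting that clade.
prehensile tail: derived state '0' in Species U and Species Z only — synapomorphy for {Species U, Species Z}.
Only Species E, Species U, and Species Z show the derived state '0' for webbed digits, supporting them as a clade.
Most parsimonious ingroup topology: ((Species W,Species C),((Species Z,Species U),Species E)).
The clade {Species E, Species U, Species Z} is supported by webbed digits: its derived state '0' occurs in exactly those taxa and in no other taxon (including the outgroup).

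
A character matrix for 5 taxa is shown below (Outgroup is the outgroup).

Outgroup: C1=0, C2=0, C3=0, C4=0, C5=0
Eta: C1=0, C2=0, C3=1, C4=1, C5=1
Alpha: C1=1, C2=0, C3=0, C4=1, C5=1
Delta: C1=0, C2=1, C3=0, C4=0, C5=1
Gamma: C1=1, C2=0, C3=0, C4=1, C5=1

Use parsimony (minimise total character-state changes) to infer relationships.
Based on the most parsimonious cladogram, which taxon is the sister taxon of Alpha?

The outgroup has state '0' for every character, so '1' is the derived state throughout.
Only Alpha and Gamma show the derived state '1' for C1, supporting them as a clade.
C2: derived state '1' in Delta only — an autapomorphy, so it tells us nothing about relationships among taxa.
C3 (derived state '1') is unique to Eta (autapomorphy; uninformative for grouping).
Only Alpha, Eta, and Gamma show the derived state '1' for C4, supporting them as a clade.
All ingroup taxa share the derived state '1' for C5; it defines the ingroup but does not resolve relationships within it.
Most parsimonious ingroup topology: ((Eta,(Alpha,Gamma)),Delta).
Alpha and Gamma form a cherry on this tree, so they are sister taxa.

Gamma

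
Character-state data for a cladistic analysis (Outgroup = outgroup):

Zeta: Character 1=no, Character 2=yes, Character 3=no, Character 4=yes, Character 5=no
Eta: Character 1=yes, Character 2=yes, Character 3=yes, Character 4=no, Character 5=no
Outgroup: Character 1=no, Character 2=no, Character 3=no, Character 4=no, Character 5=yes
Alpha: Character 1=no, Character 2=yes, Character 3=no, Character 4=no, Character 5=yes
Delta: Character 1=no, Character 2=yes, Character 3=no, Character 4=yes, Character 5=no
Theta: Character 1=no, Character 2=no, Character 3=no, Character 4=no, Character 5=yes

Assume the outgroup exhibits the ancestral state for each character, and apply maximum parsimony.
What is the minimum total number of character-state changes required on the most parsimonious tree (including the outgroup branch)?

5

Character polarity is set by the outgroup: the derived state is whichever differs from the outgroup's state, so for Character 5 the derived state is 'no', and for the remaining characters it is 'yes'.
Character 1 (derived state 'yes') is unique to Eta (autapomorphy; uninformative for grouping).
Character 2 (derived state 'yes') is shared by Alpha, Delta, Eta, and Zeta — a synapomorphy uniting that clade.
Character 3 (derived state 'yes') is unique to Eta (autapomorphy; uninformative for grouping).
Character 4: derived state 'yes' in Delta and Zeta only — synapomorphy for {Delta, Zeta}.
Only Delta, Eta, and Zeta show the derived state 'no' for Character 5, supporting them as a clade.
Most parsimonious ingroup topology: ((((Delta,Zeta),Eta),Alpha),Theta).
Changes per character on this tree: Character 1: 1; Character 2: 1; Character 3: 1; Character 4: 1; Character 5: 1.
Total = 5.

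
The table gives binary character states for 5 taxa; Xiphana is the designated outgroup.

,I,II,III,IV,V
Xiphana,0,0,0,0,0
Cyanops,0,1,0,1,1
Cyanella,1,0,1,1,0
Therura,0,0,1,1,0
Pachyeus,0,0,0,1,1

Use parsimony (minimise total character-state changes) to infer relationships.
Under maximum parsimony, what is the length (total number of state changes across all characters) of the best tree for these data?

5

The outgroup has state '0' for every character, so '1' is the derived state throughout.
I: derived state '1' in Cyanella only — an autapomorphy, so it tells us nothing about relationships among taxa.
II (derived state '1') is unique to Cyanops (autapomorphy; uninformative for grouping).
III: derived state '1' in Cyanella and Therura only — synapomorphy for {Cyanella, Therura}.
All ingroup taxa share the derived state '1' for IV; it defines the ingroup but does not resolve relationships within it.
Only Cyanops and Pachyeus show the derived state '1' for V, supporting them as a clade.
Most parsimonious ingroup topology: ((Cyanops,Pachyeus),(Cyanella,Therura)).
Changes per character on this tree: I: 1; II: 1; III: 1; IV: 1; V: 1.
Total = 5.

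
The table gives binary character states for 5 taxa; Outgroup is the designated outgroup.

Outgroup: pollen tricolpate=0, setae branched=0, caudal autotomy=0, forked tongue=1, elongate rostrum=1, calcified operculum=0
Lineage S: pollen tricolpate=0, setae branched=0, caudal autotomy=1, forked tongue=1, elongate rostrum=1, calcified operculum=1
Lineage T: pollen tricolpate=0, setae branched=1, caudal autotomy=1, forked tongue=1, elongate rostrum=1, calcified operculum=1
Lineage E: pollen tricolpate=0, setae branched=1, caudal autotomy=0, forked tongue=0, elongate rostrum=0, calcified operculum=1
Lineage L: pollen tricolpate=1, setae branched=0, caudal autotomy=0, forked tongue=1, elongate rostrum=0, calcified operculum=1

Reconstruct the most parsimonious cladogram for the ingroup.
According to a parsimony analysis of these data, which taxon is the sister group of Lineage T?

Lineage S

Character polarity is set by the outgroup: the derived state is whichever differs from the outgroup's state, so for forked tongue, elongate rostrum the derived state is '0', and for the remaining characters it is '1'.
pollen tricolpate (derived state '1') is unique to Lineage L (autapomorphy; uninformative for grouping).
setae branched groups Lineage E and Lineage T, which is incompatible with the clades supported by the remaining characters; treating it as convergent (homoplasy) costs fewer steps than any alternative tree.
Only Lineage S and Lineage T show the derived state '1' for caudal autotomy, supporting them as a clade.
forked tongue: derived state '0' in Lineage E only — an autapomorphy, so it tells us nothing about relationships among taxa.
Only Lineage E and Lineage L show the derived state '0' for elongate rostrum, supporting them as a clade.
All ingroup taxa share the derived state '1' for calcified operculum; it defines the ingroup but does not resolve relationships within it.
Most parsimonious ingroup topology: ((Lineage S,Lineage T),(Lineage E,Lineage L)).
Lineage T and Lineage S form a cherry on this tree, so they are sister taxa.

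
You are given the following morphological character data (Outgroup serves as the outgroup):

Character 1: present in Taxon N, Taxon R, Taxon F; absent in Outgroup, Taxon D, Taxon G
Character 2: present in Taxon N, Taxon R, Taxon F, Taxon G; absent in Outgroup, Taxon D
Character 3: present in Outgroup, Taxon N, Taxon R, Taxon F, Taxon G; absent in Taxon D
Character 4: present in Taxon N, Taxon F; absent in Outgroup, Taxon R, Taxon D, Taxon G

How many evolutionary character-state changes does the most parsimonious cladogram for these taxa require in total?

Character polarity is set by the outgroup: the derived state is whichever differs from the outgroup's state, so for Character 3 the derived state is 'absent', and for the remaining characters it is 'present'.
Only Taxon F, Taxon N, and Taxon R show the derived state 'present' for Character 1, supporting them as a clade.
Character 2 (derived state 'present') is shared by Taxon F, Taxon G, Taxon N, and Taxon R — a synapomorphy uniting that clade.
Character 3 (derived state 'absent') is unique to Taxon D (autapomorphy; uninformative for grouping).
Character 4 (derived state 'present') is shared by Taxon F and Taxon N — a synapomorphy uniting that clade.
Most parsimonious ingroup topology: ((((Taxon N,Taxon F),Taxon R),Taxon G),Taxon D).
Changes per character on this tree: Character 1: 1; Character 2: 1; Character 3: 1; Character 4: 1.
Total = 4.

4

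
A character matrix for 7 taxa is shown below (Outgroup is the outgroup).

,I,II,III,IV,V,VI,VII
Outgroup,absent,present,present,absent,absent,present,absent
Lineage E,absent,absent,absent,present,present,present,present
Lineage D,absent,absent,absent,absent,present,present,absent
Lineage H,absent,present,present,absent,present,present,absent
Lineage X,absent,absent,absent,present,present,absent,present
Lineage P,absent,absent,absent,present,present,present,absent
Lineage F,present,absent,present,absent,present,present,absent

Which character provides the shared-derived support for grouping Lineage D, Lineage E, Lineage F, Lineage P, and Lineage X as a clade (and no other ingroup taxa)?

Character polarity is set by the outgroup: the derived state is whichever differs from the outgroup's state, so for II, III, VI the derived state is 'absent', and for the remaining characters it is 'present'.
I: derived state 'present' in Lineage F only — an autapomorphy, so it tells us nothing about relationships among taxa.
II: derived state 'absent' in Lineage D, Lineage E, Lineage F, Lineage P, and Lineage X only — synapomorphy for {Lineage D, Lineage E, Lineage F, Lineage P, Lineage X}.
III: derived state 'absent' in Lineage D, Lineage E, Lineage P, and Lineage X only — synapomorphy for {Lineage D, Lineage E, Lineage P, Lineage X}.
Only Lineage E, Lineage P, and Lineage X show the derived state 'present' for IV, supporting them as a clade.
V (derived state 'present') is shared by all ingroup taxa — unites the whole ingroup.
VI (derived state 'absent') is unique to Lineage X (autapomorphy; uninformative for grouping).
Only Lineage E and Lineage X show the derived state 'present' for VII, supporting them as a clade.
Most parsimonious ingroup topology: (((((Lineage E,Lineage X),Lineage P),Lineage D),Lineage F),Lineage H).
The clade {Lineage D, Lineage E, Lineage F, Lineage P, Lineage X} is supported by II: its derived state 'absent' occurs in exactly those taxa and in no other taxon (including the outgroup).

II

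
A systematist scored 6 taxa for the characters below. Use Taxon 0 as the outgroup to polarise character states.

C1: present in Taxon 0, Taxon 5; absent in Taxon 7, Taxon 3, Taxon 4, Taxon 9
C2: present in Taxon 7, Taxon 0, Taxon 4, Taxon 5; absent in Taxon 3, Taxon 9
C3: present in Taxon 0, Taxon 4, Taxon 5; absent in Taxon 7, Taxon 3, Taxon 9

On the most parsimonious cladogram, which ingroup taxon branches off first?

The outgroup has state 'present' for every character, so 'absent' is the derived state throughout.
C1: derived state 'absent' in Taxon 3, Taxon 4, Taxon 7, and Taxon 9 only — synapomorphy for {Taxon 3, Taxon 4, Taxon 7, Taxon 9}.
Only Taxon 3 and Taxon 9 show the derived state 'absent' for C2, supporting them as a clade.
Only Taxon 3, Taxon 7, and Taxon 9 show the derived state 'absent' for C3, supporting them as a clade.
Most parsimonious ingroup topology: ((((Taxon 9,Taxon 3),Taxon 7),Taxon 4),Taxon 5).
Taxon 5 is sister to the clade containing all other ingroup taxa, so it is the earliest-diverging (most basal) ingroup lineage.

Taxon 5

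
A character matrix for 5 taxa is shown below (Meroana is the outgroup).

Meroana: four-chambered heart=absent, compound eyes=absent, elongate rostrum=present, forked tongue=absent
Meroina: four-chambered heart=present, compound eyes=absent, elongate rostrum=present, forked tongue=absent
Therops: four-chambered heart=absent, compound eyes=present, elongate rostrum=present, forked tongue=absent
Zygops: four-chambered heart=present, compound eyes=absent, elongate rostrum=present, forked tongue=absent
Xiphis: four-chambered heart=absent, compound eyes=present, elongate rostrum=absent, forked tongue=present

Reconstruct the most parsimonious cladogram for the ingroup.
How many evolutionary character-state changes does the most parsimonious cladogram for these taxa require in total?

Character polarity is set by the outgroup: the derived state is whichever differs from the outgroup's state, so for elongate rostrum the derived state is 'absent', and for the remaining characters it is 'present'.
Only Meroina and Zygops show the derived state 'present' for four-chambered heart, supporting them as a clade.
compound eyes: derived state 'present' in Therops and Xiphis only — synapomorphy for {Therops, Xiphis}.
elongate rostrum (derived state 'absent') is unique to Xiphis (autapomorphy; uninformative for grouping).
forked tongue: derived state 'present' in Xiphis only — an autapomorphy, so it tells us nothing about relationships among taxa.
Most parsimonious ingroup topology: ((Meroina,Zygops),(Therops,Xiphis)).
Changes per character on this tree: four-chambered heart: 1; compound eyes: 1; elongate rostrum: 1; forked tongue: 1.
Total = 4.

4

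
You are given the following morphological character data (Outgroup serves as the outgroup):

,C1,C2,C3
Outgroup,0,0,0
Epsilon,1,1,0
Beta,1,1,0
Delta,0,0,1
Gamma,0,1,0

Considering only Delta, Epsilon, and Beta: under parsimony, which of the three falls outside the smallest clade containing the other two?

Delta

The outgroup has state '0' for every character, so '1' is the derived state throughout.
C1: derived state '1' in Beta and Epsilon only — synapomorphy for {Beta, Epsilon}.
C2: derived state '1' in Beta, Epsilon, and Gamma only — synapomorphy for {Beta, Epsilon, Gamma}.
C3 (derived state '1') is unique to Delta (autapomorphy; uninformative for grouping).
Most parsimonious ingroup topology: (((Epsilon,Beta),Gamma),Delta).
Beta and Epsilon share a more recent common ancestor with each other than either does with Delta, so Delta is the least closely related of the three.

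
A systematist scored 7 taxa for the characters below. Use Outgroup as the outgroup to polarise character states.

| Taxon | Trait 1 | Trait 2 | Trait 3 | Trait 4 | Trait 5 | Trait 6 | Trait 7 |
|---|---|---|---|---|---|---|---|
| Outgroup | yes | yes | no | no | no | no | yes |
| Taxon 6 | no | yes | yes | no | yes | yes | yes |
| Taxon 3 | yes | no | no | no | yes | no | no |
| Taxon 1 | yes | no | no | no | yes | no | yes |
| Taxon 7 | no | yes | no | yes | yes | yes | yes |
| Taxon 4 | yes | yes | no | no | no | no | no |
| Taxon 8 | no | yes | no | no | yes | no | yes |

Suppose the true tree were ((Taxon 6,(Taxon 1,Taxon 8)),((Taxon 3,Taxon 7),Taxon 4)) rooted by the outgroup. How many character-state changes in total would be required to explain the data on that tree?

13

Map each character onto ((Taxon 6,(Taxon 1,Taxon 8)),((Taxon 3,Taxon 7),Taxon 4)) (rooted by Outgroup) and count the minimum state changes it requires (Fitch parsimony):
Trait 1: 3; Trait 2: 2; Trait 3: 1; Trait 4: 1; Trait 5: 2; Trait 6: 2; Trait 7: 2.
Total tree length = 13.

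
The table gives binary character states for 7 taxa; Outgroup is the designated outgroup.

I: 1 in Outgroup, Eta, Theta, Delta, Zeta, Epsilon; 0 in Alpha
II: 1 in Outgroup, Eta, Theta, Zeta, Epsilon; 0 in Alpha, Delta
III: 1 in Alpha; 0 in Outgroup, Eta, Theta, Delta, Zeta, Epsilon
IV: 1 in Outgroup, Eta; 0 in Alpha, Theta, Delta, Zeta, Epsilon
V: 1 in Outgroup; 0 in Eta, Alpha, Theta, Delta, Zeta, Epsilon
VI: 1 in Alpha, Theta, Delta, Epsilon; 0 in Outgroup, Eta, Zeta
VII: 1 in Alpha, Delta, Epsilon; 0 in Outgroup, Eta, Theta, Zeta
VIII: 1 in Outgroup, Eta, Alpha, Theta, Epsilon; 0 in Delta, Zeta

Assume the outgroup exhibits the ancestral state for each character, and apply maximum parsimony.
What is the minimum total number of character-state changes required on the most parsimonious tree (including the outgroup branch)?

9

Character polarity is set by the outgroup: the derived state is whichever differs from the outgroup's state, so for I, II, IV, V, VIII the derived state is '0', and for the remaining characters it is '1'.
I (derived state '0') is unique to Alpha (autapomorphy; uninformative for grouping).
Only Alpha and Delta show the derived state '0' for II, supporting them as a clade.
III (derived state '1') is unique to Alpha (autapomorphy; uninformative for grouping).
IV (derived state '0') is shared by Alpha, Delta, Epsilon, Theta, and Zeta — a synapomorphy uniting that clade.
All ingroup taxa share the derived state '0' for V; it defines the ingroup but does not resolve relationships within it.
Only Alpha, Delta, Epsilon, and Theta show the derived state '1' for VI, supporting them as a clade.
VII (derived state '1') is shared by Alpha, Delta, and Epsilon — a synapomorphy uniting that clade.
VIII groups Delta and Zeta, which is incompatible with the clades supported by the remaining characters; treating it as convergent (homoplasy) costs fewer steps than any alternative tree.
Most parsimonious ingroup topology: (Eta,((((Alpha,Delta),Epsilon),Theta),Zeta)).
Changes per character on this tree: I: 1; II: 1; III: 1; IV: 1; V: 1; VI: 1; VII: 1; VIII: 2.
Total = 9.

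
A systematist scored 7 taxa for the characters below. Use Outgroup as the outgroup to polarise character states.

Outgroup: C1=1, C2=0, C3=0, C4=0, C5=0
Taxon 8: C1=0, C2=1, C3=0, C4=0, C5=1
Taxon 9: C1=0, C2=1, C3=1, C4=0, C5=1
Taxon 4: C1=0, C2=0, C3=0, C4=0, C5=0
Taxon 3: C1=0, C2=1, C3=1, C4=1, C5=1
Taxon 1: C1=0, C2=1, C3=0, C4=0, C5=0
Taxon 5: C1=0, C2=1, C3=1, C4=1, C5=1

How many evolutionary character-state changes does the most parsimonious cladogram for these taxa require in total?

Character polarity is set by the outgroup: the derived state is whichever differs from the outgroup's state, so for C1 the derived state is '0', and for the remaining characters it is '1'.
C1 (derived state '0') is shared by all ingroup taxa — unites the whole ingroup.
C2: derived state '1' in Taxon 1, Taxon 3, Taxon 5, Taxon 8, and Taxon 9 only — synapomorphy for {Taxon 1, Taxon 3, Taxon 5, Taxon 8, Taxon 9}.
C3: derived state '1' in Taxon 3, Taxon 5, and Taxon 9 only — synapomorphy for {Taxon 3, Taxon 5, Taxon 9}.
C4: derived state '1' in Taxon 3 and Taxon 5 only — synapomorphy for {Taxon 3, Taxon 5}.
C5: derived state '1' in Taxon 3, Taxon 5, Taxon 8, and Taxon 9 only — synapomorphy for {Taxon 3, Taxon 5, Taxon 8, Taxon 9}.
Most parsimonious ingroup topology: (((Taxon 8,(Taxon 9,(Taxon 3,Taxon 5))),Taxon 1),Taxon 4).
Changes per character on this tree: C1: 1; C2: 1; C3: 1; C4: 1; C5: 1.
Total = 5.

5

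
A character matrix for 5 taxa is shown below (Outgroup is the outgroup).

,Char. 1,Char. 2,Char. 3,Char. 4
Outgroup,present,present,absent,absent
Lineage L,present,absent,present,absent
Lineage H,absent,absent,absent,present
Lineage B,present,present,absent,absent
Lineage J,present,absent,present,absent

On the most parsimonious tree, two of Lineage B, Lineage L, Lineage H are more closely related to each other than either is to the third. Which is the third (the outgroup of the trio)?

Lineage B

Character polarity is set by the outgroup: the derived state is whichever differs from the outgroup's state, so for Char. 1, Char. 2 the derived state is 'absent', and for the remaining characters it is 'present'.
Char. 1 (derived state 'absent') is unique to Lineage H (autapomorphy; uninformative for grouping).
Char. 2 (derived state 'absent') is shared by Lineage H, Lineage J, and Lineage L — a synapomorphy uniting that clade.
Char. 3 (derived state 'present') is shared by Lineage J and Lineage L — a synapomorphy uniting that clade.
Char. 4: derived state 'present' in Lineage H only — an autapomorphy, so it tells us nothing about relationships among taxa.
Most parsimonious ingroup topology: (((Lineage L,Lineage J),Lineage H),Lineage B).
Lineage H and Lineage L share a more recent common ancestor with each other than either does with Lineage B, so Lineage B is the least closely related of the three.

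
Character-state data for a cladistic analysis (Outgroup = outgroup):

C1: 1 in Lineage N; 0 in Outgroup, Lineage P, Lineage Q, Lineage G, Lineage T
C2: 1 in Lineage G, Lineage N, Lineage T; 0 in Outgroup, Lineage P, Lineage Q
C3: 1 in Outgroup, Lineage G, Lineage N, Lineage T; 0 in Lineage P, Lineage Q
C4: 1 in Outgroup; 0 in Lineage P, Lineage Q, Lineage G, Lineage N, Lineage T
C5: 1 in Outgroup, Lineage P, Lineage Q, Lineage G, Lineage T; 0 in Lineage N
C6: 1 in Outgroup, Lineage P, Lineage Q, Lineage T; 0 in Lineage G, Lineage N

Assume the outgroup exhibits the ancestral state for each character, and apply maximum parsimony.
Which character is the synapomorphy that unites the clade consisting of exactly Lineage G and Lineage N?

Character polarity is set by the outgroup: the derived state is whichever differs from the outgroup's state, so for C3, C4, C5, C6 the derived state is '0', and for the remaining characters it is '1'.
C1: derived state '1' in Lineage N only — an autapomorphy, so it tells us nothing about relationships among taxa.
C2: derived state '1' in Lineage G, Lineage N, and Lineage T only — synapomorphy for {Lineage G, Lineage N, Lineage T}.
C3 (derived state '0') is shared by Lineage P and Lineage Q — a synapomorphy uniting that clade.
C4 (derived state '0') is shared by all ingroup taxa — unites the whole ingroup.
C5 (derived state '0') is unique to Lineage N (autapomorphy; uninformative for grouping).
Only Lineage G and Lineage N show the derived state '0' for C6, supporting them as a clade.
Most parsimonious ingroup topology: ((Lineage P,Lineage Q),((Lineage G,Lineage N),Lineage T)).
The clade {Lineage G, Lineage N} is supported by C6: its derived state '0' occurs in exactly those taxa and in no other taxon (including the outgroup).

C6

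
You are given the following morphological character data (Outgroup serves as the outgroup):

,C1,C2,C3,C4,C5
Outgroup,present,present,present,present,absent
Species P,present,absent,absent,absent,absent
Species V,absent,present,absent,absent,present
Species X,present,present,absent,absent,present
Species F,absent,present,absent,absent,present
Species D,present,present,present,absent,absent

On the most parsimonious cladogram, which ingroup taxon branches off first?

Species D

Character polarity is set by the outgroup: the derived state is whichever differs from the outgroup's state, so for C1, C2, C3, C4 the derived state is 'absent', and for the remaining characters it is 'present'.
C1: derived state 'absent' in Species F and Species V only — synapomorphy for {Species F, Species V}.
C2 (derived state 'absent') is unique to Species P (autapomorphy; uninformative for grouping).
Only Species F, Species P, Species V, and Species X show the derived state 'absent' for C3, supporting them as a clade.
All ingroup taxa share the derived state 'absent' for C4; it defines the ingroup but does not resolve relationships within it.
Only Species F, Species V, and Species X show the derived state 'present' for C5, supporting them as a clade.
Most parsimonious ingroup topology: ((Species P,((Species V,Species F),Species X)),Species D).
Species D is sister to the clade containing all other ingroup taxa, so it is the earliest-diverging (most basal) ingroup lineage.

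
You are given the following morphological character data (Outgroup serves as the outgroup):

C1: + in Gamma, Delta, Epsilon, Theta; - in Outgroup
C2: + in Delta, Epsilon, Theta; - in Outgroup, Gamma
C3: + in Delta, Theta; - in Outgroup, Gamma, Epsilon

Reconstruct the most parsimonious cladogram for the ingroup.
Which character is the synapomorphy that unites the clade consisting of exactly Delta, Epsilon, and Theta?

C2

The outgroup has state '-' for every character, so '+' is the derived state throughout.
C1 (derived state '+') is shared by all ingroup taxa — unites the whole ingroup.
Only Delta, Epsilon, and Theta show the derived state '+' for C2, supporting them as a clade.
Only Delta and Theta show the derived state '+' for C3, supporting them as a clade.
Most parsimonious ingroup topology: (Gamma,((Delta,Theta),Epsilon)).
The clade {Delta, Epsilon, Theta} is supported by C2: its derived state '+' occurs in exactly those taxa and in no other taxon (including the outgroup).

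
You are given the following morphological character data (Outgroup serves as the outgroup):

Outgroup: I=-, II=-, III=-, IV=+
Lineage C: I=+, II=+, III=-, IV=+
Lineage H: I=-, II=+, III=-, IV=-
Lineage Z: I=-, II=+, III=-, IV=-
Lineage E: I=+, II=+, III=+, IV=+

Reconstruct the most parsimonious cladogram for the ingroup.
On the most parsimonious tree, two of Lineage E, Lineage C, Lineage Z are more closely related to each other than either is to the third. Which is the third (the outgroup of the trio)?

Character polarity is set by the outgroup: the derived state is whichever differs from the outgroup's state, so for IV the derived state is '-', and for the remaining characters it is '+'.
Only Lineage C and Lineage E show the derived state '+' for I, supporting them as a clade.
II (derived state '+') is shared by all ingroup taxa — unites the whole ingroup.
III: derived state '+' in Lineage E only — an autapomorphy, so it tells us nothing about relationships among taxa.
IV (derived state '-') is shared by Lineage H and Lineage Z — a synapomorphy uniting that clade.
Most parsimonious ingroup topology: ((Lineage C,Lineage E),(Lineage H,Lineage Z)).
Lineage E and Lineage C share a more recent common ancestor with each other than either does with Lineage Z, so Lineage Z is the least closely related of the three.

Lineage Z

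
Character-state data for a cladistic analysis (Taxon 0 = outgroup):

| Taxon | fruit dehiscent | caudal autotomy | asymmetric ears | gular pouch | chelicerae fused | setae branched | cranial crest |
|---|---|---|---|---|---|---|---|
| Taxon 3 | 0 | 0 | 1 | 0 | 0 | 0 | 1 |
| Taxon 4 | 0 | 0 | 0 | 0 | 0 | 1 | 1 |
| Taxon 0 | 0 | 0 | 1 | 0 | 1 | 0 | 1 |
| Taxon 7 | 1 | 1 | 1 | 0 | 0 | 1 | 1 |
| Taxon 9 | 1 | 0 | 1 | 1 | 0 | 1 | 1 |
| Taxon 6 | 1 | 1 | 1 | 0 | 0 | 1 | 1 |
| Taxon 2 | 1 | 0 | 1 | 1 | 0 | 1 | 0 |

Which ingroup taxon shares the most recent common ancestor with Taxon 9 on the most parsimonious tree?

Character polarity is set by the outgroup: the derived state is whichever differs from the outgroup's state, so for asymmetric ears, chelicerae fused, cranial crest the derived state is '0', and for the remaining characters it is '1'.
Only Taxon 2, Taxon 6, Taxon 7, and Taxon 9 show the derived state '1' for fruit dehiscent, supporting them as a clade.
Only Taxon 6 and Taxon 7 show the derived state '1' for caudal autotomy, supporting them as a clade.
asymmetric ears (derived state '0') is unique to Taxon 4 (autapomorphy; uninformative for grouping).
gular pouch (derived state '1') is shared by Taxon 2 and Taxon 9 — a synapomorphy uniting that clade.
chelicerae fused (derived state '0') is shared by all ingroup taxa — unites the whole ingroup.
setae branched: derived state '1' in Taxon 2, Taxon 4, Taxon 6, Taxon 7, and Taxon 9 only — synapomorphy for {Taxon 2, Taxon 4, Taxon 6, Taxon 7, Taxon 9}.
cranial crest (derived state '0') is unique to Taxon 2 (autapomorphy; uninformative for grouping).
Most parsimonious ingroup topology: ((((Taxon 2,Taxon 9),(Taxon 6,Taxon 7)),Taxon 4),Taxon 3).
Taxon 9 and Taxon 2 form a cherry on this tree, so they are sister taxa.

Taxon 2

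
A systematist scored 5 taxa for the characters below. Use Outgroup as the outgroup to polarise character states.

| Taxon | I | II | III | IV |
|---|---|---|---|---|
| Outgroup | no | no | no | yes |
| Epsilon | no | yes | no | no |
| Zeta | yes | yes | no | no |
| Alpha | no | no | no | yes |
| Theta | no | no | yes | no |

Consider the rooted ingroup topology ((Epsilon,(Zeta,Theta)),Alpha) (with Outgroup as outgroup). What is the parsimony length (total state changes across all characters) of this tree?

5

Map each character onto ((Epsilon,(Zeta,Theta)),Alpha) (rooted by Outgroup) and count the minimum state changes it requires (Fitch parsimony):
I: 1; II: 2; III: 1; IV: 1.
Total tree length = 5.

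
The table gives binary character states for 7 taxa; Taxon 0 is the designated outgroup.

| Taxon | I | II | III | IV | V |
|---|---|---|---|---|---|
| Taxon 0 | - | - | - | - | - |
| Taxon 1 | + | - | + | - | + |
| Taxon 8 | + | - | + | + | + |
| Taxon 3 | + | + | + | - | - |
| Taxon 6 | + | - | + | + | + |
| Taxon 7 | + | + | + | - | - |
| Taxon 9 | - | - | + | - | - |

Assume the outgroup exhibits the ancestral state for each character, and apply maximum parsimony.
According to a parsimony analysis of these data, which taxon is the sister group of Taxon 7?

The outgroup has state '-' for every character, so '+' is the derived state throughout.
I: derived state '+' in Taxon 1, Taxon 3, Taxon 6, Taxon 7, and Taxon 8 only — synapomorphy for {Taxon 1, Taxon 3, Taxon 6, Taxon 7, Taxon 8}.
Only Taxon 3 and Taxon 7 show the derived state '+' for II, supporting them as a clade.
All ingroup taxa share the derived state '+' for III; it defines the ingroup but does not resolve relationships within it.
IV (derived state '+') is shared by Taxon 6 and Taxon 8 — a synapomorphy uniting that clade.
V: derived state '+' in Taxon 1, Taxon 6, and Taxon 8 only — synapomorphy for {Taxon 1, Taxon 6, Taxon 8}.
Most parsimonious ingroup topology: (((Taxon 1,(Taxon 8,Taxon 6)),(Taxon 3,Taxon 7)),Taxon 9).
Taxon 7 and Taxon 3 form a cherry on this tree, so they are sister taxa.

Taxon 3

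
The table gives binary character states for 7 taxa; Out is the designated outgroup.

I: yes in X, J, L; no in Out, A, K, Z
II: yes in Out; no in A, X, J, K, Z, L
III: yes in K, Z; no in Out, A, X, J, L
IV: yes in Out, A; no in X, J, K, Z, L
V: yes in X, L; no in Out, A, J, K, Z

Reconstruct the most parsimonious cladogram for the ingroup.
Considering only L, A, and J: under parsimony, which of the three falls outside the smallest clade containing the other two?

A

Character polarity is set by the outgroup: the derived state is whichever differs from the outgroup's state, so for II, IV the derived state is 'no', and for the remaining characters it is 'yes'.
Only J, L, and X show the derived state 'yes' for I, supporting them as a clade.
II (derived state 'no') is shared by all ingroup taxa — unites the whole ingroup.
Only K and Z show the derived state 'yes' for III, supporting them as a clade.
IV: derived state 'no' in J, K, L, X, and Z only — synapomorphy for {J, K, L, X, Z}.
Only L and X show the derived state 'yes' for V, supporting them as a clade.
Most parsimonious ingroup topology: (A,(((X,L),J),(K,Z))).
J and L share a more recent common ancestor with each other than either does with A, so A is the least closely related of the three.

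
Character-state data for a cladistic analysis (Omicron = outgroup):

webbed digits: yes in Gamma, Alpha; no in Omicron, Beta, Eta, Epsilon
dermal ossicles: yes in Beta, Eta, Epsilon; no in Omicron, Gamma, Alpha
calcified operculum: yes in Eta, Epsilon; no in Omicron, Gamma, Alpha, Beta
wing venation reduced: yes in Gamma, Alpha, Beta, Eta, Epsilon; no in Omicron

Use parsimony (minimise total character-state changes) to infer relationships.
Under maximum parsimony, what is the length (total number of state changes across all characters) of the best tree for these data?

4

The outgroup has state 'no' for every character, so 'yes' is the derived state throughout.
webbed digits: derived state 'yes' in Alpha and Gamma only — synapomorphy for {Alpha, Gamma}.
dermal ossicles (derived state 'yes') is shared by Beta, Epsilon, and Eta — a synapomorphy uniting that clade.
calcified operculum: derived state 'yes' in Epsilon and Eta only — synapomorphy for {Epsilon, Eta}.
All ingroup taxa share the derived state 'yes' for wing venation reduced; it defines the ingroup but does not resolve relationships within it.
Most parsimonious ingroup topology: ((Gamma,Alpha),(Beta,(Eta,Epsilon))).
Changes per character on this tree: webbed digits: 1; dermal ossicles: 1; calcified operculum: 1; wing venation reduced: 1.
Total = 4.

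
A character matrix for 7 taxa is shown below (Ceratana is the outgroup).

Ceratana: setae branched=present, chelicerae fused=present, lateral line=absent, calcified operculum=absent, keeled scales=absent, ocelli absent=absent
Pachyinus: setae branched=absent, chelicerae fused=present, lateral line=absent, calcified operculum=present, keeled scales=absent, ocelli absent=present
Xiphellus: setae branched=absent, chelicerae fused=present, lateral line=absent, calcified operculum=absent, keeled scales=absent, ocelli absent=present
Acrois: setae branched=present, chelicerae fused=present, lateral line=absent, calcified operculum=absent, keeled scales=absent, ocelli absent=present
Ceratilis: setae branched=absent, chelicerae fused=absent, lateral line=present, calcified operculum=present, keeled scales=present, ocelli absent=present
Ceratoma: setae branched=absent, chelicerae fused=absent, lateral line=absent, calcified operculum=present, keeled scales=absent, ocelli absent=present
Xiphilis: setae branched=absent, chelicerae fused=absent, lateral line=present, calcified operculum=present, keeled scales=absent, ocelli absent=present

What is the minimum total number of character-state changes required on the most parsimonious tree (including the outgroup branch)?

Character polarity is set by the outgroup: the derived state is whichever differs from the outgroup's state, so for setae branched, chelicerae fused the derived state is 'absent', and for the remaining characters it is 'present'.
setae branched (derived state 'absent') is shared by Ceratilis, Ceratoma, Pachyinus, Xiphellus, and Xiphilis — a synapomorphy uniting that clade.
chelicerae fused: derived state 'absent' in Ceratilis, Ceratoma, and Xiphilis only — synapomorphy for {Ceratilis, Ceratoma, Xiphilis}.
lateral line: derived state 'present' in Ceratilis and Xiphilis only — synapomorphy for {Ceratilis, Xiphilis}.
calcified operculum: derived state 'present' in Ceratilis, Ceratoma, Pachyinus, and Xiphilis only — synapomorphy for {Ceratilis, Ceratoma, Pachyinus, Xiphilis}.
keeled scales: derived state 'present' in Ceratilis only — an autapomorphy, so it tells us nothing about relationships among taxa.
All ingroup taxa share the derived state 'present' for ocelli absent; it defines the ingroup but does not resolve relationships within it.
Most parsimonious ingroup topology: (((((Xiphilis,Ceratilis),Ceratoma),Pachyinus),Xiphellus),Acrois).
Changes per character on this tree: setae branched: 1; chelicerae fused: 1; lateral line: 1; calcified operculum: 1; keeled scales: 1; ocelli absent: 1.
Total = 6.

6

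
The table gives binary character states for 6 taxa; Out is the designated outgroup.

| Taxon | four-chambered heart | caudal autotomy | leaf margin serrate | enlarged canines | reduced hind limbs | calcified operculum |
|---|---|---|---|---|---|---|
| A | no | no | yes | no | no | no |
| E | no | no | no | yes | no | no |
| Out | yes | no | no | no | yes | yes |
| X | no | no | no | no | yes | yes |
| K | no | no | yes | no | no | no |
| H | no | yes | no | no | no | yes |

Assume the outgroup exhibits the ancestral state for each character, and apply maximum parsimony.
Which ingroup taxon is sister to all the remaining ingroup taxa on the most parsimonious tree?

X

Character polarity is set by the outgroup: the derived state is whichever differs from the outgroup's state, so for four-chambered heart, reduced hind limbs, calcified operculum the derived state is 'no', and for the remaining characters it is 'yes'.
All ingroup taxa share the derived state 'no' for four-chambered heart; it defines the ingroup but does not resolve relationships within it.
caudal autotomy: derived state 'yes' in H only — an autapomorphy, so it tells us nothing about relationships among taxa.
leaf margin serrate (derived state 'yes') is shared by A and K — a synapomorphy uniting that clade.
enlarged canines (derived state 'yes') is unique to E (autapomorphy; uninformative for grouping).
Only A, E, H, and K show the derived state 'no' for reduced hind limbs, supporting them as a clade.
calcified operculum (derived state 'no') is shared by A, E, and K — a synapomorphy uniting that clade.
Most parsimonious ingroup topology: (X,((E,(A,K)),H)).
X is sister to the clade containing all other ingroup taxa, so it is the earliest-diverging (most basal) ingroup lineage.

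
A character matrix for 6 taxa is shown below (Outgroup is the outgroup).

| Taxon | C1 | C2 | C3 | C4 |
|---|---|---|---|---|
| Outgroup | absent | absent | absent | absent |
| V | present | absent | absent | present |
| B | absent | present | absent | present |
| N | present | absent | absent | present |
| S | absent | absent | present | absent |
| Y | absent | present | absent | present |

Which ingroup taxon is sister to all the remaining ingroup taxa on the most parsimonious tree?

S

The outgroup has state 'absent' for every character, so 'present' is the derived state throughout.
C1 (derived state 'present') is shared by N and V — a synapomorphy uniting that clade.
C2 (derived state 'present') is shared by B and Y — a synapomorphy uniting that clade.
C3: derived state 'present' in S only — an autapomorphy, so it tells us nothing about relationships among taxa.
C4: derived state 'present' in B, N, V, and Y only — synapomorphy for {B, N, V, Y}.
Most parsimonious ingroup topology: (((V,N),(B,Y)),S).
S is sister to the clade containing all other ingroup taxa, so it is the earliest-diverging (most basal) ingroup lineage.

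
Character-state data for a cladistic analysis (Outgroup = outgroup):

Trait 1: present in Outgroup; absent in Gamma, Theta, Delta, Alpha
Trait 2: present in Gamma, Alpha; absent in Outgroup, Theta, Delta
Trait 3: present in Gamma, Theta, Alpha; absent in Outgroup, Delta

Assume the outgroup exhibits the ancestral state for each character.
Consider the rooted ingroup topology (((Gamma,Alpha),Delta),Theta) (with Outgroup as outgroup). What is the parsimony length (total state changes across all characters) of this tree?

Map each character onto (((Gamma,Alpha),Delta),Theta) (rooted by Outgroup) and count the minimum state changes it requires (Fitch parsimony):
Trait 1: 1; Trait 2: 1; Trait 3: 2.
Total tree length = 4.

4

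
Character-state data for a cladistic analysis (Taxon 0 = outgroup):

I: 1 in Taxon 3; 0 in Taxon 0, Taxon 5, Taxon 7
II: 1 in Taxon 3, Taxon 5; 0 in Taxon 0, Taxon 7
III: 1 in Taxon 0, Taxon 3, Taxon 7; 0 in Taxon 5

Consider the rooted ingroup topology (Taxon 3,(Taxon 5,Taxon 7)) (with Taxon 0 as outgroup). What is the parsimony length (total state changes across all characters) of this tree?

Map each character onto (Taxon 3,(Taxon 5,Taxon 7)) (rooted by Taxon 0) and count the minimum state changes it requires (Fitch parsimony):
I: 1; II: 2; III: 1.
Total tree length = 4.

4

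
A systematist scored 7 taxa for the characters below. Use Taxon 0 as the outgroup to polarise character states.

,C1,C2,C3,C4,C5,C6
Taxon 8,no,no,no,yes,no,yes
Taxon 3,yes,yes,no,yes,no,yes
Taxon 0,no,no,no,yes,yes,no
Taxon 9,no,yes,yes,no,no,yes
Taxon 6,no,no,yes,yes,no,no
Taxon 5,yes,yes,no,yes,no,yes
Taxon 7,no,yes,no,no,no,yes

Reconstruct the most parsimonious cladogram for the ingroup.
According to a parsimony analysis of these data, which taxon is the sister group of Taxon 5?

Taxon 3

Character polarity is set by the outgroup: the derived state is whichever differs from the outgroup's state, so for C4, C5 the derived state is 'no', and for the remaining characters it is 'yes'.
C1: derived state 'yes' in Taxon 3 and Taxon 5 only — synapomorphy for {Taxon 3, Taxon 5}.
Only Taxon 3, Taxon 5, Taxon 7, and Taxon 9 show the derived state 'yes' for C2, supporting them as a clade.
C3 groups Taxon 6 and Taxon 9, which is incompatible with the clades supported by the remaining characters; treating it as convergent (homoplasy) costs fewer steps than any alternative tree.
C4: derived state 'no' in Taxon 7 and Taxon 9 only — synapomorphy for {Taxon 7, Taxon 9}.
C5 (derived state 'no') is shared by all ingroup taxa — unites the whole ingroup.
Only Taxon 3, Taxon 5, Taxon 7, Taxon 8, and Taxon 9 show the derived state 'yes' for C6, supporting them as a clade.
Most parsimonious ingroup topology: ((((Taxon 5,Taxon 3),(Taxon 9,Taxon 7)),Taxon 8),Taxon 6).
Taxon 5 and Taxon 3 form a cherry on this tree, so they are sister taxa.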